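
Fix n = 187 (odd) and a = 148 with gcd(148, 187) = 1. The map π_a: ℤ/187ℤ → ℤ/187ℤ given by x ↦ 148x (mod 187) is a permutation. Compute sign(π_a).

Start at x=146: 146 → 103 → 97 → 144 → 181 → 47 → 37 → … (one orbit).
Decompose π into cycles: lengths [80, 80, 16, 5, 5, 1] (6 cycles, including the fixed point 0).
sign(π) = (−1)^{n − #cycles} = (−1)^{187−6} = (−1)^181 = -1.

-1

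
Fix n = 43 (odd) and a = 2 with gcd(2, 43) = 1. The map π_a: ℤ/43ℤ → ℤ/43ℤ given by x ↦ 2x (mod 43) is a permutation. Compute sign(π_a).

Trace 1: π^k(1) = [1, 2, 4, 8, 16, 32, 21] for k=0..6.
π_2 has 4 disjoint cycles with lengths [14, 14, 14, 1] on {0,…,42}.
n − c = 43 − 4 = 39; sign = (−1)^39 = -1.

-1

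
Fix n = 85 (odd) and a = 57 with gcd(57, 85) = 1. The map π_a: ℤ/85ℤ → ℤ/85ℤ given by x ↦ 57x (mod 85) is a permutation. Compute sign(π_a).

+1

Trace 62: π^k(62) = [62, 49, 73, 81, 27, 9, 3] for k=0..6.
Decompose π into cycles: lengths [16, 16, 16, 16, 16, 4, 1] (7 cycles, including the fixed point 0).
Σ(ℓ_i−1) = 85−7 = 78; sign = (−1)^78 = +1.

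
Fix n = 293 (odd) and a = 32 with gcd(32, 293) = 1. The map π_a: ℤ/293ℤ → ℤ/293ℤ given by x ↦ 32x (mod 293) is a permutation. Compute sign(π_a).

Trace 81: π^k(81) = [81, 248, 25, 214, 109, 265, 276] for k=0..6.
2 cycles of lengths [292, 1].
With 2 cycles on 293 points, sign = (−1)^{293−2} = -1.
(32|293)_J = -1 (Zolotarev's lemma cross-check).

-1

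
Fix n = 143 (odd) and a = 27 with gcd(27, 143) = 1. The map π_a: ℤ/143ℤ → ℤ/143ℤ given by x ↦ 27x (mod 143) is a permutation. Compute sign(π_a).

Trace 14: π^k(14) = [14, 92, 53, 1, 27] for k=0..4.
Cycle type of π: 5×26 + 1×13; total 39 cycles.
With 39 cycles on 143 points, sign = (−1)^{143−39} = +1.

+1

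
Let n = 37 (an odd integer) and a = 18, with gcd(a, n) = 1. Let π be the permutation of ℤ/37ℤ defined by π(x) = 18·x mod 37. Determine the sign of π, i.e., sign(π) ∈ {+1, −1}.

Start at x=12: 12 → 31 → 3 → 17 → 10 → 32 → 21 → … (one orbit).
π_18 has 2 disjoint cycles with lengths [36, 1] on {0,…,36}.
n − c = 37 − 2 = 35; sign = (−1)^35 = -1.
The Jacobi symbol (18|37) = -1 (Zolotarev) agrees.

-1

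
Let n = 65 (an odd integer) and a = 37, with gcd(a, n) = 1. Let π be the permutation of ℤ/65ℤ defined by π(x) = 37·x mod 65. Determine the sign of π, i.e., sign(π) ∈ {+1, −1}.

+1

Orbit of 7 under x↦37x: [7, 64, 28, 61, 47, 49, 58]… (length divides ord_65(37)).
The orbit structure of x ↦ 37x mod 65: 7 orbits of sizes [12, 12, 12, 12, 12, 4, 1].
With 7 cycles on 65 points, sign = (−1)^{65−7} = +1.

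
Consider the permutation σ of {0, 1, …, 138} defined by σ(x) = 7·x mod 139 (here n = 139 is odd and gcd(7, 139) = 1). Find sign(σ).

+1

Trace 96: π^k(96) = [96, 116, 117, 124, 34, 99, 137] for k=0..6.
Decompose π into cycles: lengths [69, 69, 1] (3 cycles, including the fixed point 0).
sign(π) = (−1)^{n − #cycles} = (−1)^{139−3} = (−1)^136 = +1.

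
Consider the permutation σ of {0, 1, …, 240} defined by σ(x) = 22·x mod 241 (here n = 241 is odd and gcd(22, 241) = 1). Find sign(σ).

-1

Orbit of 152 under x↦22x: [152, 211, 63, 181, 126, 121, 11]… (length divides ord_241(22)).
The orbit structure of x ↦ 22x mod 241: 6 orbits of sizes [48, 48, 48, 48, 48, 1].
With 6 cycles on 241 points, sign = (−1)^{241−6} = -1.
Check: (22/241) = -1 by Zolotarev.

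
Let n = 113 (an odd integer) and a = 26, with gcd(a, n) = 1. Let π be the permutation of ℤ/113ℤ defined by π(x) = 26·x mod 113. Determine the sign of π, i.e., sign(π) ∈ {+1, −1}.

+1

Trace 104: π^k(104) = [104, 105, 18, 16, 77, 81, 72] for k=0..6.
Cycle type of π: 56×2 + 1; total 3 cycles.
sign(π) = (−1)^{n − #cycles} = (−1)^{113−3} = (−1)^110 = +1.
Via Zolotarev, sign(π_{26}) = (26|113) = +1.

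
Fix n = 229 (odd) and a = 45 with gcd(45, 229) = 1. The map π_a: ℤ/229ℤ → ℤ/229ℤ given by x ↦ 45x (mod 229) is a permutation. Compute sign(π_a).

+1

Trace 11: π^k(11) = [11, 37, 62, 42, 58, 91, 202] for k=0..6.
Decompose π into cycles: lengths [114, 114, 1] (3 cycles, including the fixed point 0).
sign(π) = (−1)^{n − #cycles} = (−1)^{229−3} = (−1)^226 = +1.
Zolotarev: (45|229) = +1, matching the cycle-count sign.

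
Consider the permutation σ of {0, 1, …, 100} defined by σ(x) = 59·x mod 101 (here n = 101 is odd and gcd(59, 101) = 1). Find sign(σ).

-1

Start at x=84: 84 → 7 → 9 → 26 → 19 → 10 → 85 → … (one orbit).
Decompose π into cycles: lengths [100, 1] (2 cycles, including the fixed point 0).
2 cycles on 101: each ℓ→(−1)^(ℓ−1), product (−1)^99 = -1.
Check: (59/101) = -1 by Zolotarev.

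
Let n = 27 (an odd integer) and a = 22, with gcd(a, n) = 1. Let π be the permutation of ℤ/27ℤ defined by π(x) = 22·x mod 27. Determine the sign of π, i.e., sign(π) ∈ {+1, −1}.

Start at x=7: 7 → 19 → 13 → 16 → 1 → 22 → 25 → … (one orbit).
π_22 has 7 disjoint cycles with lengths [9, 9, 3, 3, 1, 1, 1] on {0,…,26}.
Σ(ℓ_i−1) = 27−7 = 20; sign = (−1)^20 = +1.

+1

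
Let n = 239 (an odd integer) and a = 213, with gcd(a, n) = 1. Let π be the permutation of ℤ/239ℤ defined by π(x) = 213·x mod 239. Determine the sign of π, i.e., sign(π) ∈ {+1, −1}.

Trace 48: π^k(48) = [48, 186, 183, 22, 145, 54, 30] for k=0..6.
Decompose π into cycles: lengths [119, 119, 1] (3 cycles, including the fixed point 0).
n − c = 239 − 3 = 236; sign = (−1)^236 = +1.
Via Zolotarev, sign(π_{213}) = (213|239) = +1.

+1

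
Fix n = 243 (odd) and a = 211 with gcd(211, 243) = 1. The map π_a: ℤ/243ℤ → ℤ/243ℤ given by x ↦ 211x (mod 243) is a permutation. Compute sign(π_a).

+1

Start at x=130: 130 → 214 → 199 → 193 → 142 → 73 → 94 → … (one orbit).
The orbit structure of x ↦ 211x mod 243: 11 orbits of sizes [81, 81, 27, 27, 9, 9, 3, 3, 1, 1, 1].
Σ(ℓ_i−1) = 243−11 = 232; sign = (−1)^232 = +1.
Via Zolotarev, sign(π_{211}) = (211|243) = +1.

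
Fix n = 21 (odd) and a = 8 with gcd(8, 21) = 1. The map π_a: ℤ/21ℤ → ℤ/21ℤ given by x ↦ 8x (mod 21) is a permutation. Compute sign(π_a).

-1

Trace 1: π^k(1) = [1, 8] for k=0..1.
14 cycles of lengths [2, 2, 2, 2, 2, 2, 2, 1, 1, 1, 1, 1, 1, 1].
21 − 14 = 7 transpositions; sign(π) = (−1)^7 = -1.
The Jacobi symbol (8|21) = -1 (Zolotarev) agrees.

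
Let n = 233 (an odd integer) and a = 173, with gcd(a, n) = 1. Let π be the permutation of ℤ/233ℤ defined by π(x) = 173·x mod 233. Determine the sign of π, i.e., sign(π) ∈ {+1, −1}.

+1

Start at x=141: 141 → 161 → 126 → 129 → 182 → 31 → 4 → … (one orbit).
Cycle type of π: 116×2 + 1; total 3 cycles.
3 cycles on 233: each ℓ→(−1)^(ℓ−1), product (−1)^230 = +1.
Check: (173/233) = +1 by Zolotarev.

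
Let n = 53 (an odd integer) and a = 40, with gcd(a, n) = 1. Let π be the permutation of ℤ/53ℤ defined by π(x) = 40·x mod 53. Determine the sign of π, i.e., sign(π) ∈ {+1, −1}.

+1

Orbit of 47 under x↦40x: [47, 25, 46, 38, 36, 9, 42]… (length divides ord_53(40)).
Cycle lengths of π_40 on ℤ/53ℤ: [26, 26, 1]; 3 cycles in total.
n − c = 53 − 3 = 50; sign = (−1)^50 = +1.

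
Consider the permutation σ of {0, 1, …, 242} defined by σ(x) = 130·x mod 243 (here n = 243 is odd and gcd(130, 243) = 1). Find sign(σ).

Trace 97: π^k(97) = [97, 217, 22, 187, 10, 85, 115] for k=0..6.
The orbit structure of x ↦ 130x mod 243: 11 orbits of sizes [81, 81, 27, 27, 9, 9, 3, 3, 1, 1, 1].
Σ(ℓ_i−1) = 243−11 = 232; sign = (−1)^232 = +1.
Zolotarev: (130|243) = +1, matching the cycle-count sign.

+1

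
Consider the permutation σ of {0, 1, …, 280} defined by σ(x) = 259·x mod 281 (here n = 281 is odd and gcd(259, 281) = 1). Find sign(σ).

Orbit of 7 under x↦259x: [7, 127, 16, 210, 157, 199, 118]… (length divides ord_281(259)).
π_259 has 2 disjoint cycles with lengths [280, 1] on {0,…,280}.
281 − 2 = 279 transpositions; sign(π) = (−1)^279 = -1.
Zolotarev: (259|281) = -1, matching the cycle-count sign.

-1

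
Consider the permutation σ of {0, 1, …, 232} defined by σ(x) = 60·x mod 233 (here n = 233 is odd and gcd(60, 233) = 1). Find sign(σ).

+1

Orbit of 203 under x↦60x: [203, 64, 112, 196, 110, 76, 133]… (length divides ord_233(60)).
Cycle lengths of π_60 on ℤ/233ℤ: [116, 116, 1]; 3 cycles in total.
Σ(ℓ_i−1) = 233−3 = 230; sign = (−1)^230 = +1.
Zolotarev: (60|233) = +1, matching the cycle-count sign.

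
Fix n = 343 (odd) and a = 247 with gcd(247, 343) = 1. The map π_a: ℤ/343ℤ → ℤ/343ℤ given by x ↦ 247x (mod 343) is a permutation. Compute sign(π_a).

+1

Orbit of 123 under x↦247x: [123, 197, 296, 53, 57, 16, 179]… (length divides ord_343(247)).
The orbit structure of x ↦ 247x mod 343: 7 orbits of sizes [147, 147, 21, 21, 3, 3, 1].
n − c = 343 − 7 = 336; sign = (−1)^336 = +1.
Check: (247/343) = +1 by Zolotarev.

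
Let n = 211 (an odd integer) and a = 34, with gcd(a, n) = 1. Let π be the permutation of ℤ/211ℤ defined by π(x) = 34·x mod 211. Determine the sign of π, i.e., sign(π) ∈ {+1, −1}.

+1

Trace 161: π^k(161) = [161, 199, 14, 54, 148, 179, 178] for k=0..6.
Decompose π into cycles: lengths [21, 21, 21, 21, 21, 21, 21, 21, 21, 21, 1] (11 cycles, including the fixed point 0).
n − c = 211 − 11 = 200; sign = (−1)^200 = +1.
(34|211)_J = +1 (Zolotarev's lemma cross-check).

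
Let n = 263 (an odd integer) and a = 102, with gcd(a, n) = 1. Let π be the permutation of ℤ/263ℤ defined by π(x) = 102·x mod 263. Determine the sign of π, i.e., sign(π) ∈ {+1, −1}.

Trace 64: π^k(64) = [64, 216, 203, 192, 122, 83, 50] for k=0..6.
Decompose π into cycles: lengths [131, 131, 1] (3 cycles, including the fixed point 0).
sign(π) = (−1)^{n − #cycles} = (−1)^{263−3} = (−1)^260 = +1.
Via Zolotarev, sign(π_{102}) = (102|263) = +1.

+1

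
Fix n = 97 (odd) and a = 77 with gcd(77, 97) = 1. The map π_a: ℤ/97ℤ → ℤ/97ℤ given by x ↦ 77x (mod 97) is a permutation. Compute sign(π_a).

-1

Orbit of 12 under x↦77x: [12, 51, 47, 30, 79, 69, 75]… (length divides ord_97(77)).
π_77 has 4 disjoint cycles with lengths [32, 32, 32, 1] on {0,…,96}.
With 4 cycles on 97 points, sign = (−1)^{97−4} = -1.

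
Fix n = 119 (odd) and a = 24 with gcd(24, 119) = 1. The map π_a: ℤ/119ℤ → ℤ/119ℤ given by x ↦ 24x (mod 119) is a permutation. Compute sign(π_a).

+1

Trace 24: π^k(24) = [24, 100, 20, 4, 96, 43, 80] for k=0..6.
5 cycles of lengths [48, 48, 16, 6, 1].
With 5 cycles on 119 points, sign = (−1)^{119−5} = +1.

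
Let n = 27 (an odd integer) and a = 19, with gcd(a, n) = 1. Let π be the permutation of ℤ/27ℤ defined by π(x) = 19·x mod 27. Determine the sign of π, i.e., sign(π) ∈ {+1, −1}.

+1

Trace 1: π^k(1) = [1, 19, 10] for k=0..2.
Cycle type of π: 3×6 + 1×9; total 15 cycles.
27 − 15 = 12 transpositions; sign(π) = (−1)^12 = +1.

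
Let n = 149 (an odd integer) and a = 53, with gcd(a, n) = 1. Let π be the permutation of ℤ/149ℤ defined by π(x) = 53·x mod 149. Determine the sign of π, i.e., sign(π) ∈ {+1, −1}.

Trace 85: π^k(85) = [85, 35, 67, 124, 16, 103, 95] for k=0..6.
Decompose π into cycles: lengths [74, 74, 1] (3 cycles, including the fixed point 0).
n − c = 149 − 3 = 146; sign = (−1)^146 = +1.

+1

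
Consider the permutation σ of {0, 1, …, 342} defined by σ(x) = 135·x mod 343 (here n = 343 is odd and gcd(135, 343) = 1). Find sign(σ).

+1

Orbit of 36 under x↦135x: [36, 58, 284, 267, 30, 277, 8]… (length divides ord_343(135)).
Decompose π into cycles: lengths [147, 147, 21, 21, 3, 3, 1] (7 cycles, including the fixed point 0).
7 cycles on 343: each ℓ→(−1)^(ℓ−1), product (−1)^336 = +1.
Check: (135/343) = +1 by Zolotarev.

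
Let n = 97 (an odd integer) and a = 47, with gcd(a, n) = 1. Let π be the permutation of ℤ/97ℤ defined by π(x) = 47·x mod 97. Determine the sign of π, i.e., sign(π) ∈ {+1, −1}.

Trace 75: π^k(75) = [75, 33, 96, 50, 22, 64, 1] for k=0..6.
Cycle lengths of π_47 on ℤ/97ℤ: [8, 8, 8, 8, 8, 8, 8, 8, 8, 8, 8, 8, 1]; 13 cycles in total.
sign(π) = (−1)^{n − #cycles} = (−1)^{97−13} = (−1)^84 = +1.
Via Zolotarev, sign(π_{47}) = (47|97) = +1.

+1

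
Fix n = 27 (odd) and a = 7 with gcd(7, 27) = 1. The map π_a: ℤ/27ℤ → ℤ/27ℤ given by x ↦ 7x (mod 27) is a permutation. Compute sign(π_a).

+1

Trace 22: π^k(22) = [22, 19, 25, 13, 10, 16, 4] for k=0..6.
7 cycles of lengths [9, 9, 3, 3, 1, 1, 1].
With 7 cycles on 27 points, sign = (−1)^{27−7} = +1.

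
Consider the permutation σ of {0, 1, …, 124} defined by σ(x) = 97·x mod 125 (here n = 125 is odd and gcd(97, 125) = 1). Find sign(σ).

-1

Trace 56: π^k(56) = [56, 57, 29, 63, 111, 17, 24] for k=0..6.
4 cycles of lengths [100, 20, 4, 1].
sign(π) = (−1)^{n − #cycles} = (−1)^{125−4} = (−1)^121 = -1.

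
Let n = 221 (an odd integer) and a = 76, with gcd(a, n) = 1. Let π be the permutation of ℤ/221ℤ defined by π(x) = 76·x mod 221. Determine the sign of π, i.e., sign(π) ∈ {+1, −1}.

Orbit of 60 under x↦76x: [60, 140, 32, 1, 76, 30, 70]… (length divides ord_221(76)).
Cycle type of π: 24×8 + 12 + 8×2 + 1; total 12 cycles.
221 − 12 = 209 transpositions; sign(π) = (−1)^209 = -1.

-1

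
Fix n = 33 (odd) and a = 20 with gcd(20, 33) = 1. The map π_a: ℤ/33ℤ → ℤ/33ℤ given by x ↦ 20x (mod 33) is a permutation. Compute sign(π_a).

-1

Start at x=23: 23 → 31 → 26 → 25 → 5 → 1 → 20 → … (one orbit).
Cycle type of π: 10×2 + 5×2 + 2 + 1; total 6 cycles.
sign(π) = (−1)^{n − #cycles} = (−1)^{33−6} = (−1)^27 = -1.
(20|33)_J = -1 (Zolotarev's lemma cross-check).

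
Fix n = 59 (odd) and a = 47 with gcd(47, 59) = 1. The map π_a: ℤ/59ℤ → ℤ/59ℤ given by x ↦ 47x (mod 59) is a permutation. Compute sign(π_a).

-1

Orbit of 15 under x↦47x: [15, 56, 36, 40, 51, 37, 28]… (length divides ord_59(47)).
Decompose π into cycles: lengths [58, 1] (2 cycles, including the fixed point 0).
59 − 2 = 57 transpositions; sign(π) = (−1)^57 = -1.
Via Zolotarev, sign(π_{47}) = (47|59) = -1.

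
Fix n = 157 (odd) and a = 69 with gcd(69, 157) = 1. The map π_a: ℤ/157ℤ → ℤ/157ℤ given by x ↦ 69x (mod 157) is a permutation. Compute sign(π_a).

Start at x=88: 88 → 106 → 92 → 68 → 139 → 14 → 24 → … (one orbit).
Cycle lengths of π_69 on ℤ/157ℤ: [156, 1]; 2 cycles in total.
n − c = 157 − 2 = 155; sign = (−1)^155 = -1.

-1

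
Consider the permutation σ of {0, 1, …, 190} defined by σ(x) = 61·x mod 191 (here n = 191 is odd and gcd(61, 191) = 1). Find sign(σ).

Orbit of 187 under x↦61x: [187, 138, 14, 90, 142, 67, 76]… (length divides ord_191(61)).
The orbit structure of x ↦ 61x mod 191: 2 orbits of sizes [190, 1].
Σ(ℓ_i−1) = 191−2 = 189; sign = (−1)^189 = -1.
The Jacobi symbol (61|191) = -1 (Zolotarev) agrees.

-1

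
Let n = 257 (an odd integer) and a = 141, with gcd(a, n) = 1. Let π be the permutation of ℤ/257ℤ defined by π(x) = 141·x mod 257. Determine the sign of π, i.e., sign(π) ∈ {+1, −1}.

Orbit of 2 under x↦141x: [2, 25, 184, 244, 223, 89, 213]… (length divides ord_257(141)).
3 cycles of lengths [128, 128, 1].
With 3 cycles on 257 points, sign = (−1)^{257−3} = +1.
Check: (141/257) = +1 by Zolotarev.

+1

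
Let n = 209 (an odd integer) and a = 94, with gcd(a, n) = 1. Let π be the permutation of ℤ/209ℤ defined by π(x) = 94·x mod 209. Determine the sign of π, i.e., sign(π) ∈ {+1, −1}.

Trace 18: π^k(18) = [18, 20, 208, 115, 151, 191, 189] for k=0..6.
The orbit structure of x ↦ 94x mod 209: 29 orbits of sizes [10, 10, 10, 10, 10, 10, 10, 10, 10, 10, 10, 10, 10, 10, 10, 10, 10, 10, 10, 2, 2, 2, 2, 2, 2, 2, 2, 2, 1].
Σ(ℓ_i−1) = 209−29 = 180; sign = (−1)^180 = +1.

+1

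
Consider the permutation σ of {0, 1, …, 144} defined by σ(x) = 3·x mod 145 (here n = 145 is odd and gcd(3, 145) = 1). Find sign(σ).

Orbit of 48 under x↦3x: [48, 144, 142, 136, 118, 64, 47]… (length divides ord_145(3)).
The orbit structure of x ↦ 3x mod 145: 7 orbits of sizes [28, 28, 28, 28, 28, 4, 1].
7 cycles on 145: each ℓ→(−1)^(ℓ−1), product (−1)^138 = +1.

+1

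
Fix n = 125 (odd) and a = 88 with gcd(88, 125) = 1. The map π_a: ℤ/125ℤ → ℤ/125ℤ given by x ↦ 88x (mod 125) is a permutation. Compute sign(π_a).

-1

Start at x=44: 44 → 122 → 111 → 18 → 84 → 17 → 121 → … (one orbit).
4 cycles of lengths [100, 20, 4, 1].
125 − 4 = 121 transpositions; sign(π) = (−1)^121 = -1.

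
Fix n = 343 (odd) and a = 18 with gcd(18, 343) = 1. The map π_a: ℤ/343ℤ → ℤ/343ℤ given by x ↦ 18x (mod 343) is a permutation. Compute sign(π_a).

+1

Orbit of 324 under x↦18x: [324, 1, 18]… (length divides ord_343(18)).
Decompose π into cycles: lengths [3, 3, 3, 3, 3, 3, 3, 3, 3, 3, 3, 3, 3, 3, 3, 3, 3, 3, 3, 3, 3, 3, 3, 3, 3, 3, 3, 3, 3, 3, 3, 3, 3, 3, 3, 3, 3, 3, 3, 3, 3, 3, 3, 3, 3, 3, 3, 3, 3, 3, 3, 3, 3, 3, 3, 3, 3, 3, 3, 3, 3, 3, 3, 3, 3, 3, 3, 3, 3, 3, 3, 3, 3, 3, 3, 3, 3, 3, 3, 3, 3, 3, 3, 3, 3, 3, 3, 3, 3, 3, 3, 3, 3, 3, 3, 3, 3, 3, 3, 3, 3, 3, 3, 3, 3, 3, 3, 3, 3, 3, 3, 3, 3, 3, 1] (115 cycles, including the fixed point 0).
Σ(ℓ_i−1) = 343−115 = 228; sign = (−1)^228 = +1.
Check: (18/343) = +1 by Zolotarev.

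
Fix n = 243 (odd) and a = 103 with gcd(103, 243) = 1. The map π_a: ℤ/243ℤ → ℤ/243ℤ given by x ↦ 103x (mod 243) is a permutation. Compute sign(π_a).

+1

Trace 70: π^k(70) = [70, 163, 22, 79, 118, 4, 169] for k=0..6.
Cycle lengths of π_103 on ℤ/243ℤ: [81, 81, 27, 27, 9, 9, 3, 3, 1, 1, 1]; 11 cycles in total.
243 − 11 = 232 transpositions; sign(π) = (−1)^232 = +1.
The Jacobi symbol (103|243) = +1 (Zolotarev) agrees.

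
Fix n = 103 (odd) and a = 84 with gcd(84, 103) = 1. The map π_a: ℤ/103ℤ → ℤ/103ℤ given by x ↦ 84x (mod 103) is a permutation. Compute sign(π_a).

-1

Start at x=70: 70 → 9 → 35 → 56 → 69 → 28 → 86 → … (one orbit).
Cycle lengths of π_84 on ℤ/103ℤ: [102, 1]; 2 cycles in total.
103 − 2 = 101 transpositions; sign(π) = (−1)^101 = -1.
The Jacobi symbol (84|103) = -1 (Zolotarev) agrees.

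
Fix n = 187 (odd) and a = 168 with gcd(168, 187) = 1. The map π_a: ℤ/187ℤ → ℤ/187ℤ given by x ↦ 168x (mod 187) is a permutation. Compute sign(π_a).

Trace 152: π^k(152) = [152, 104, 81, 144, 69, 185, 38] for k=0..6.
Cycle type of π: 40×4 + 8×2 + 5×2 + 1; total 9 cycles.
9 cycles on 187: each ℓ→(−1)^(ℓ−1), product (−1)^178 = +1.
Check: (168/187) = +1 by Zolotarev.

+1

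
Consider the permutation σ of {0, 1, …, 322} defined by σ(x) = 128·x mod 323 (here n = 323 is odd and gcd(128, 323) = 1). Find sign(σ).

Start at x=70: 70 → 239 → 230 → 47 → 202 → 16 → 110 → … (one orbit).
8 cycles of lengths [72, 72, 72, 72, 18, 8, 8, 1].
sign(π) = (−1)^{n − #cycles} = (−1)^{323−8} = (−1)^315 = -1.

-1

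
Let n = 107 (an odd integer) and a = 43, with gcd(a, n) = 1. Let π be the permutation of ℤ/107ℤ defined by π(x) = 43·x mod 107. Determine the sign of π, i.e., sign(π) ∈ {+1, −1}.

-1

Start at x=19: 19 → 68 → 35 → 7 → 87 → 103 → 42 → … (one orbit).
Decompose π into cycles: lengths [106, 1] (2 cycles, including the fixed point 0).
107 − 2 = 105 transpositions; sign(π) = (−1)^105 = -1.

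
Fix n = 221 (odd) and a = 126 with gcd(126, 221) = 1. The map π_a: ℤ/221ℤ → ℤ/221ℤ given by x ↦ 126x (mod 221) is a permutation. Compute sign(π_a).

Orbit of 120 under x↦126x: [120, 92, 100, 3, 157, 113, 94]… (length divides ord_221(126)).
Cycle type of π: 48×4 + 16 + 3×4 + 1; total 10 cycles.
Σ(ℓ_i−1) = 221−10 = 211; sign = (−1)^211 = -1.
Via Zolotarev, sign(π_{126}) = (126|221) = -1.

-1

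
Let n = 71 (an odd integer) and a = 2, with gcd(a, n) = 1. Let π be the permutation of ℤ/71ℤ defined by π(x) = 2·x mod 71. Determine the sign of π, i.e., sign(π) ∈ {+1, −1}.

Start at x=45: 45 → 19 → 38 → 5 → 10 → 20 → 40 → … (one orbit).
The orbit structure of x ↦ 2x mod 71: 3 orbits of sizes [35, 35, 1].
n − c = 71 − 3 = 68; sign = (−1)^68 = +1.
The Jacobi symbol (2|71) = +1 (Zolotarev) agrees.

+1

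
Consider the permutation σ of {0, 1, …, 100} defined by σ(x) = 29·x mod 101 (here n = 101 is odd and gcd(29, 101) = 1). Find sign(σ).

-1

Start at x=96: 96 → 57 → 37 → 63 → 9 → 59 → 95 → … (one orbit).
Decompose π into cycles: lengths [100, 1] (2 cycles, including the fixed point 0).
101 − 2 = 99 transpositions; sign(π) = (−1)^99 = -1.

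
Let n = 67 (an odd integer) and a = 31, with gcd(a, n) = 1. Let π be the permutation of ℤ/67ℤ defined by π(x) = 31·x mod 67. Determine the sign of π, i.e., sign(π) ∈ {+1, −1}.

-1

Orbit of 51 under x↦31x: [51, 40, 34, 49, 45, 55, 30]… (length divides ord_67(31)).
π_31 has 2 disjoint cycles with lengths [66, 1] on {0,…,66}.
2 cycles on 67: each ℓ→(−1)^(ℓ−1), product (−1)^65 = -1.
Zolotarev: (31|67) = -1, matching the cycle-count sign.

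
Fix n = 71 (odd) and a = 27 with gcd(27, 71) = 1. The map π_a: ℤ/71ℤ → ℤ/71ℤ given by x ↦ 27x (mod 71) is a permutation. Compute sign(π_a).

Orbit of 2 under x↦27x: [2, 54, 38, 32, 12, 40, 15]… (length divides ord_71(27)).
π_27 has 3 disjoint cycles with lengths [35, 35, 1] on {0,…,70}.
With 3 cycles on 71 points, sign = (−1)^{71−3} = +1.

+1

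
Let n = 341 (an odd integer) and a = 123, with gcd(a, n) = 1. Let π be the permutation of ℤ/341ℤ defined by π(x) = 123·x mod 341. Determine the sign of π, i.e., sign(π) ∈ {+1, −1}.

Start at x=218: 218 → 216 → 311 → 61 → 1 → 123 → 125 → … (one orbit).
Cycle lengths of π_123 on ℤ/341ℤ: [10, 10, 10, 10, 10, 10, 10, 10, 10, 10, 10, 10, 10, 10, 10, 10, 10, 10, 10, 10, 10, 10, 10, 10, 10, 10, 10, 10, 10, 10, 10, 2, 2, 2, 2, 2, 2, 2, 2, 2, 2, 2, 2, 2, 2, 2, 1]; 47 cycles in total.
With 47 cycles on 341 points, sign = (−1)^{341−47} = +1.
Check: (123/341) = +1 by Zolotarev.

+1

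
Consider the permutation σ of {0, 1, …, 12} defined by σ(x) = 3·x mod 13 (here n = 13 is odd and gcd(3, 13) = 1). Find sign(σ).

+1

Start at x=9: 9 → 1 → 3 → 9 (one orbit).
Decompose π into cycles: lengths [3, 3, 3, 3, 1] (5 cycles, including the fixed point 0).
13 − 5 = 8 transpositions; sign(π) = (−1)^8 = +1.
Via Zolotarev, sign(π_{3}) = (3|13) = +1.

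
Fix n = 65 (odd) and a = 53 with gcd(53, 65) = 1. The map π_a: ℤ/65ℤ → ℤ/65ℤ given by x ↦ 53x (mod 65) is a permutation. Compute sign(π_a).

Orbit of 27 under x↦53x: [27, 1, 53, 14]… (length divides ord_65(53)).
π_53 has 26 disjoint cycles with lengths [4, 4, 4, 4, 4, 4, 4, 4, 4, 4, 4, 4, 4, 1, 1, 1, 1, 1, 1, 1, 1, 1, 1, 1, 1, 1] on {0,…,64}.
26 cycles on 65: each ℓ→(−1)^(ℓ−1), product (−1)^39 = -1.
The Jacobi symbol (53|65) = -1 (Zolotarev) agrees.

-1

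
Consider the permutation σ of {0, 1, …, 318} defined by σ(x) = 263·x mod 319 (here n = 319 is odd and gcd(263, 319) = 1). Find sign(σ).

Start at x=230: 230 → 199 → 21 → 100 → 142 → 23 → 307 → … (one orbit).
17 cycles of lengths [28, 28, 28, 28, 28, 28, 28, 28, 28, 28, 28, 2, 2, 2, 2, 2, 1].
sign(π) = (−1)^{n − #cycles} = (−1)^{319−17} = (−1)^302 = +1.
Zolotarev: (263|319) = +1, matching the cycle-count sign.

+1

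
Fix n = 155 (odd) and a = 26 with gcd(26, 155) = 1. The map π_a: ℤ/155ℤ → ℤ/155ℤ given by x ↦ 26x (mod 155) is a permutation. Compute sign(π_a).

Start at x=61: 61 → 36 → 6 → 1 → 26 → 56 → 61 (one orbit).
Decompose π into cycles: lengths [6, 6, 6, 6, 6, 6, 6, 6, 6, 6, 6, 6, 6, 6, 6, 6, 6, 6, 6, 6, 6, 6, 6, 6, 6, 1, 1, 1, 1, 1] (30 cycles, including the fixed point 0).
sign(π) = (−1)^{n − #cycles} = (−1)^{155−30} = (−1)^125 = -1.
Check: (26/155) = -1 by Zolotarev.

-1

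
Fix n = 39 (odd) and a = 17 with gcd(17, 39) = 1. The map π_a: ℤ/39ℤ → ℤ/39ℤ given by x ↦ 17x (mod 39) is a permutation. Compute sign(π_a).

-1

Start at x=22: 22 → 23 → 1 → 17 → 16 → 38 → 22 (one orbit).
Cycle type of π: 6×6 + 2 + 1; total 8 cycles.
n − c = 39 − 8 = 31; sign = (−1)^31 = -1.
(17|39)_J = -1 (Zolotarev's lemma cross-check).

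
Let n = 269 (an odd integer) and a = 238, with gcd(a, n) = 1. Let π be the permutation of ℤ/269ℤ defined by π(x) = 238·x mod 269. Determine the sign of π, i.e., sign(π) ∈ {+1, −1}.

-1

Trace 261: π^k(261) = [261, 248, 113, 263, 186, 152, 130] for k=0..6.
The orbit structure of x ↦ 238x mod 269: 2 orbits of sizes [268, 1].
sign(π) = (−1)^{n − #cycles} = (−1)^{269−2} = (−1)^267 = -1.
(238|269)_J = -1 (Zolotarev's lemma cross-check).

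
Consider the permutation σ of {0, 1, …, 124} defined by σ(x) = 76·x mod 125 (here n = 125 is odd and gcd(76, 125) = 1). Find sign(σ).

Orbit of 26 under x↦76x: [26, 101, 51, 1, 76]… (length divides ord_125(76)).
45 cycles of lengths [5, 5, 5, 5, 5, 5, 5, 5, 5, 5, 5, 5, 5, 5, 5, 5, 5, 5, 5, 5, 1, 1, 1, 1, 1, 1, 1, 1, 1, 1, 1, 1, 1, 1, 1, 1, 1, 1, 1, 1, 1, 1, 1, 1, 1].
sign(π) = (−1)^{n − #cycles} = (−1)^{125−45} = (−1)^80 = +1.

+1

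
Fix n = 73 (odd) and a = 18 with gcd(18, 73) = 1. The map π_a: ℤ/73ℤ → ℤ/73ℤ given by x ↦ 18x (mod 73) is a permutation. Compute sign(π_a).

+1

Orbit of 37 under x↦18x: [37, 9, 16, 69, 1, 18, 32]… (length divides ord_73(18)).
Cycle lengths of π_18 on ℤ/73ℤ: [18, 18, 18, 18, 1]; 5 cycles in total.
5 cycles on 73: each ℓ→(−1)^(ℓ−1), product (−1)^68 = +1.
Zolotarev: (18|73) = +1, matching the cycle-count sign.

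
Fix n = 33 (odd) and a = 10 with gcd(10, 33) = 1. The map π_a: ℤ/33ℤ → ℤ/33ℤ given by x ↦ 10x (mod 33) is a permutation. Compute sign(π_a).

-1

Trace 10: π^k(10) = [10, 1] for k=0..1.
π_10 has 18 disjoint cycles with lengths [2, 2, 2, 2, 2, 2, 2, 2, 2, 2, 2, 2, 2, 2, 2, 1, 1, 1] on {0,…,32}.
18 cycles on 33: each ℓ→(−1)^(ℓ−1), product (−1)^15 = -1.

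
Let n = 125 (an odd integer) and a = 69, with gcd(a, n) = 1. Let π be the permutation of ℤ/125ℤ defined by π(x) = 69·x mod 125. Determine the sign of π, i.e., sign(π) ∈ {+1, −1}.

Trace 94: π^k(94) = [94, 111, 34, 96, 124, 56, 114] for k=0..6.
Decompose π into cycles: lengths [50, 50, 10, 10, 2, 2, 1] (7 cycles, including the fixed point 0).
7 cycles on 125: each ℓ→(−1)^(ℓ−1), product (−1)^118 = +1.

+1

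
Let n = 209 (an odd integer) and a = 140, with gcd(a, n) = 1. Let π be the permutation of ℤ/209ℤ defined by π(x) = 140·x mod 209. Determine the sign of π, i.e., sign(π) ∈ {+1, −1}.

-1

Orbit of 115 under x↦140x: [115, 7, 144, 96, 64, 182, 191]… (length divides ord_209(140)).
14 cycles of lengths [30, 30, 30, 30, 30, 30, 10, 3, 3, 3, 3, 3, 3, 1].
14 cycles on 209: each ℓ→(−1)^(ℓ−1), product (−1)^195 = -1.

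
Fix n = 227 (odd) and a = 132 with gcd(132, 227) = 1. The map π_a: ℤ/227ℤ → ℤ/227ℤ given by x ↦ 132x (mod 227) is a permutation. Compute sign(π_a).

+1

Start at x=136: 136 → 19 → 11 → 90 → 76 → 44 → 133 → … (one orbit).
The orbit structure of x ↦ 132x mod 227: 3 orbits of sizes [113, 113, 1].
3 cycles on 227: each ℓ→(−1)^(ℓ−1), product (−1)^224 = +1.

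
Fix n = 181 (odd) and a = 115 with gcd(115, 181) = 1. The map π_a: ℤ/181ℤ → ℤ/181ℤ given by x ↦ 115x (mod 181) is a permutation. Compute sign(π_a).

-1

Trace 35: π^k(35) = [35, 43, 58, 154, 153, 38, 26] for k=0..6.
The orbit structure of x ↦ 115x mod 181: 2 orbits of sizes [180, 1].
Σ(ℓ_i−1) = 181−2 = 179; sign = (−1)^179 = -1.
Zolotarev: (115|181) = -1, matching the cycle-count sign.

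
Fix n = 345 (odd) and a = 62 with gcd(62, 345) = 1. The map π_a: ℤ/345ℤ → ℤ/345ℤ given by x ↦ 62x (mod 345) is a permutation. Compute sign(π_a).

+1

Start at x=302: 302 → 94 → 308 → 121 → 257 → 64 → 173 → … (one orbit).
The orbit structure of x ↦ 62x mod 345: 15 orbits of sizes [44, 44, 44, 44, 44, 44, 22, 22, 11, 11, 4, 4, 4, 2, 1].
n − c = 345 − 15 = 330; sign = (−1)^330 = +1.
The Jacobi symbol (62|345) = +1 (Zolotarev) agrees.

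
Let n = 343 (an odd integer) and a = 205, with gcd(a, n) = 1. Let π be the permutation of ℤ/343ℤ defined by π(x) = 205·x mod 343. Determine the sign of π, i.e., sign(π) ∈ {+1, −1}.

+1

Orbit of 36 under x↦205x: [36, 177, 270, 127, 310, 95, 267]… (length divides ord_343(205)).
π_205 has 7 disjoint cycles with lengths [147, 147, 21, 21, 3, 3, 1] on {0,…,342}.
With 7 cycles on 343 points, sign = (−1)^{343−7} = +1.
Zolotarev: (205|343) = +1, matching the cycle-count sign.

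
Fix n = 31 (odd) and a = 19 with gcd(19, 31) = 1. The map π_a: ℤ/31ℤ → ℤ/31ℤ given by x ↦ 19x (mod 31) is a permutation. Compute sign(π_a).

+1

Trace 8: π^k(8) = [8, 28, 5, 2, 7, 9, 16] for k=0..6.
The orbit structure of x ↦ 19x mod 31: 3 orbits of sizes [15, 15, 1].
sign(π) = (−1)^{n − #cycles} = (−1)^{31−3} = (−1)^28 = +1.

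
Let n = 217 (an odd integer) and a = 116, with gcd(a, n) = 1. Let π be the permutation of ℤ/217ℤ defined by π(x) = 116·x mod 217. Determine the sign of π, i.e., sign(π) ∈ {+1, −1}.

Trace 32: π^k(32) = [32, 23, 64, 46, 128, 92, 39] for k=0..6.
12 cycles of lengths [30, 30, 30, 30, 30, 30, 10, 10, 10, 3, 3, 1].
Σ(ℓ_i−1) = 217−12 = 205; sign = (−1)^205 = -1.
Via Zolotarev, sign(π_{116}) = (116|217) = -1.

-1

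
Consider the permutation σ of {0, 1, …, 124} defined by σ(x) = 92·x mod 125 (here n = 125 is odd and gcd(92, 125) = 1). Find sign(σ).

-1

Orbit of 83 under x↦92x: [83, 11, 12, 104, 68, 6, 52]… (length divides ord_125(92)).
Decompose π into cycles: lengths [100, 20, 4, 1] (4 cycles, including the fixed point 0).
Σ(ℓ_i−1) = 125−4 = 121; sign = (−1)^121 = -1.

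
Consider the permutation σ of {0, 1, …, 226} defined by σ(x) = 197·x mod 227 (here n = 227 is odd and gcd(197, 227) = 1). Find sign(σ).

Orbit of 76 under x↦197x: [76, 217, 73, 80, 97, 41, 132]… (length divides ord_227(197)).
Decompose π into cycles: lengths [226, 1] (2 cycles, including the fixed point 0).
n − c = 227 − 2 = 225; sign = (−1)^225 = -1.
Check: (197/227) = -1 by Zolotarev.

-1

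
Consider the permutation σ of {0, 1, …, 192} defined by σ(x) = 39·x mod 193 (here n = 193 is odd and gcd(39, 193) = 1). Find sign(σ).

-1

Start at x=169: 169 → 29 → 166 → 105 → 42 → 94 → 192 → … (one orbit).
π_39 has 4 disjoint cycles with lengths [64, 64, 64, 1] on {0,…,192}.
Σ(ℓ_i−1) = 193−4 = 189; sign = (−1)^189 = -1.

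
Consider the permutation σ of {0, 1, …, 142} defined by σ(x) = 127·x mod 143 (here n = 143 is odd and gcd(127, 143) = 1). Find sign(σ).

Start at x=126: 126 → 129 → 81 → 134 → 1 → 127 → 113 → … (one orbit).
Cycle lengths of π_127 on ℤ/143ℤ: [30, 30, 30, 30, 10, 6, 6, 1]; 8 cycles in total.
Σ(ℓ_i−1) = 143−8 = 135; sign = (−1)^135 = -1.
Via Zolotarev, sign(π_{127}) = (127|143) = -1.

-1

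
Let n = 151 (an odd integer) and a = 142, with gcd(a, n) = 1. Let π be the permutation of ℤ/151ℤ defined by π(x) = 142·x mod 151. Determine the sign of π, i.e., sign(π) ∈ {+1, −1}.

-1

Start at x=24: 24 → 86 → 132 → 20 → 122 → 110 → 67 → … (one orbit).
4 cycles of lengths [50, 50, 50, 1].
Σ(ℓ_i−1) = 151−4 = 147; sign = (−1)^147 = -1.
(142|151)_J = -1 (Zolotarev's lemma cross-check).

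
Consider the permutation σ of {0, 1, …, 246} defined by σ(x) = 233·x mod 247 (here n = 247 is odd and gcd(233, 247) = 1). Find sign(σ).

+1

Trace 142: π^k(142) = [142, 235, 168, 118, 77, 157, 25] for k=0..6.
The orbit structure of x ↦ 233x mod 247: 21 orbits of sizes [18, 18, 18, 18, 18, 18, 18, 18, 18, 18, 18, 18, 9, 9, 2, 2, 2, 2, 2, 2, 1].
n − c = 247 − 21 = 226; sign = (−1)^226 = +1.
The Jacobi symbol (233|247) = +1 (Zolotarev) agrees.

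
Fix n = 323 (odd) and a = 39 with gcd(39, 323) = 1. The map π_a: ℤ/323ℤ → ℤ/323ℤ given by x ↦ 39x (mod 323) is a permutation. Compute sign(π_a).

Orbit of 115 under x↦39x: [115, 286, 172, 248, 305, 267, 77]… (length divides ord_323(39)).
Cycle type of π: 16×19 + 1×19; total 38 cycles.
n − c = 323 − 38 = 285; sign = (−1)^285 = -1.
Zolotarev: (39|323) = -1, matching the cycle-count sign.

-1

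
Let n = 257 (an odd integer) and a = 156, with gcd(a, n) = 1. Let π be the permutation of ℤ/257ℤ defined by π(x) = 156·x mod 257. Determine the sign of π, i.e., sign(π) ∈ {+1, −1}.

Start at x=76: 76 → 34 → 164 → 141 → 151 → 169 → 150 → … (one orbit).
π_156 has 2 disjoint cycles with lengths [256, 1] on {0,…,256}.
Σ(ℓ_i−1) = 257−2 = 255; sign = (−1)^255 = -1.
Zolotarev: (156|257) = -1, matching the cycle-count sign.

-1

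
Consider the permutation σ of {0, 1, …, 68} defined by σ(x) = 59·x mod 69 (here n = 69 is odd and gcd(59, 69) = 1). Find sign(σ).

Trace 8: π^k(8) = [8, 58, 41, 4, 29, 55, 2] for k=0..6.
Cycle lengths of π_59 on ℤ/69ℤ: [22, 22, 11, 11, 2, 1]; 6 cycles in total.
Σ(ℓ_i−1) = 69−6 = 63; sign = (−1)^63 = -1.
Zolotarev: (59|69) = -1, matching the cycle-count sign.

-1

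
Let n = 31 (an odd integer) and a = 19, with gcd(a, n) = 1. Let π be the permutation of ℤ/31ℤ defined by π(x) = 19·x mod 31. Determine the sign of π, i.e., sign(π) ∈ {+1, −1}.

+1

Start at x=25: 25 → 10 → 4 → 14 → 18 → 1 → 19 → … (one orbit).
π_19 has 3 disjoint cycles with lengths [15, 15, 1] on {0,…,30}.
31 − 3 = 28 transpositions; sign(π) = (−1)^28 = +1.
Zolotarev: (19|31) = +1, matching the cycle-count sign.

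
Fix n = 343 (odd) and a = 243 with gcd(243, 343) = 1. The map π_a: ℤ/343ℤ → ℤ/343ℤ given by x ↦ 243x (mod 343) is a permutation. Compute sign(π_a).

-1

Start at x=269: 269 → 197 → 194 → 151 → 335 → 114 → 262 → … (one orbit).
π_243 has 4 disjoint cycles with lengths [294, 42, 6, 1] on {0,…,342}.
n − c = 343 − 4 = 339; sign = (−1)^339 = -1.
Via Zolotarev, sign(π_{243}) = (243|343) = -1.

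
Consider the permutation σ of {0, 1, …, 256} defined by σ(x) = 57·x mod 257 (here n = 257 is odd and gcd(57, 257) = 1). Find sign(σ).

+1

Trace 199: π^k(199) = [199, 35, 196, 121, 215, 176, 9] for k=0..6.
The orbit structure of x ↦ 57x mod 257: 3 orbits of sizes [128, 128, 1].
With 3 cycles on 257 points, sign = (−1)^{257−3} = +1.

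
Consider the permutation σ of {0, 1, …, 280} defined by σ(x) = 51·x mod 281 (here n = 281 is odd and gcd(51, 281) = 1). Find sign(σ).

-1

Trace 102: π^k(102) = [102, 144, 38, 252, 207, 160, 11] for k=0..6.
The orbit structure of x ↦ 51x mod 281: 2 orbits of sizes [280, 1].
With 2 cycles on 281 points, sign = (−1)^{281−2} = -1.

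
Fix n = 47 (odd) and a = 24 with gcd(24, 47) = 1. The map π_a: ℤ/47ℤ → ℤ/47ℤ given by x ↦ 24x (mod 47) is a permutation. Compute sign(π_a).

+1

Trace 12: π^k(12) = [12, 6, 3, 25, 36, 18, 9] for k=0..6.
Decompose π into cycles: lengths [23, 23, 1] (3 cycles, including the fixed point 0).
With 3 cycles on 47 points, sign = (−1)^{47−3} = +1.
(24|47)_J = +1 (Zolotarev's lemma cross-check).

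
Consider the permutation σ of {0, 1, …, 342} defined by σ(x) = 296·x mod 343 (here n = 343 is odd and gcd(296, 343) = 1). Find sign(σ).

+1

Start at x=74: 74 → 295 → 198 → 298 → 57 → 65 → 32 → … (one orbit).
Cycle type of π: 147×2 + 21×2 + 3×2 + 1; total 7 cycles.
7 cycles on 343: each ℓ→(−1)^(ℓ−1), product (−1)^336 = +1.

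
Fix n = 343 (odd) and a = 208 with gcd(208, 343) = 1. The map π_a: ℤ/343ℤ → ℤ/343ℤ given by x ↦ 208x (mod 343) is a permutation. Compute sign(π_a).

Orbit of 145 under x↦208x: [145, 319, 153, 268, 178, 323, 299]… (length divides ord_343(208)).
4 cycles of lengths [294, 42, 6, 1].
With 4 cycles on 343 points, sign = (−1)^{343−4} = -1.
Check: (208/343) = -1 by Zolotarev.

-1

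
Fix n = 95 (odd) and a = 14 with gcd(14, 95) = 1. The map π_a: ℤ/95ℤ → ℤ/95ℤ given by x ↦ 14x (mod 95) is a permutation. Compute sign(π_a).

Start at x=6: 6 → 84 → 36 → 29 → 26 → 79 → 61 → … (one orbit).
8 cycles of lengths [18, 18, 18, 18, 18, 2, 2, 1].
n − c = 95 − 8 = 87; sign = (−1)^87 = -1.
Check: (14/95) = -1 by Zolotarev.

-1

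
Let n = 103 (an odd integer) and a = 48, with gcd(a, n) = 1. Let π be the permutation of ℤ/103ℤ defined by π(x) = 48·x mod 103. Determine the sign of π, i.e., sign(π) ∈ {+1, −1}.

Trace 84: π^k(84) = [84, 15, 102, 55, 65, 30, 101] for k=0..6.
Cycle type of π: 102 + 1; total 2 cycles.
2 cycles on 103: each ℓ→(−1)^(ℓ−1), product (−1)^101 = -1.

-1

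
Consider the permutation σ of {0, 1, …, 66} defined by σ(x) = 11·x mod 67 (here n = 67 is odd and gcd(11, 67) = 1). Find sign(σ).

Trace 4: π^k(4) = [4, 44, 15, 31, 6, 66, 56] for k=0..6.
The orbit structure of x ↦ 11x mod 67: 2 orbits of sizes [66, 1].
2 cycles on 67: each ℓ→(−1)^(ℓ−1), product (−1)^65 = -1.

-1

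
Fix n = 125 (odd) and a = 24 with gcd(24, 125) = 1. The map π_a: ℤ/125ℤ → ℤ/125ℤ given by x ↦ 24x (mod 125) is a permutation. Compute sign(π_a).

Start at x=76: 76 → 74 → 26 → 124 → 101 → 49 → 51 → … (one orbit).
Cycle lengths of π_24 on ℤ/125ℤ: [10, 10, 10, 10, 10, 10, 10, 10, 10, 10, 2, 2, 2, 2, 2, 2, 2, 2, 2, 2, 2, 2, 1]; 23 cycles in total.
125 − 23 = 102 transpositions; sign(π) = (−1)^102 = +1.
The Jacobi symbol (24|125) = +1 (Zolotarev) agrees.

+1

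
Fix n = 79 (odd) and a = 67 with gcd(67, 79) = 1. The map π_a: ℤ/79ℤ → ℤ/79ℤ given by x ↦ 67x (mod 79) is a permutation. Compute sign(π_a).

Trace 62: π^k(62) = [62, 46, 1, 67, 65, 10, 38] for k=0..6.
π_67 has 7 disjoint cycles with lengths [13, 13, 13, 13, 13, 13, 1] on {0,…,78}.
sign(π) = (−1)^{n − #cycles} = (−1)^{79−7} = (−1)^72 = +1.
Zolotarev: (67|79) = +1, matching the cycle-count sign.

+1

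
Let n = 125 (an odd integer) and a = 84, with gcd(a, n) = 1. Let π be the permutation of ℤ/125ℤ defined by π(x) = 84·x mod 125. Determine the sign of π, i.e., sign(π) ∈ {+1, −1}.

+1

Trace 91: π^k(91) = [91, 19, 96, 64, 1, 84, 56] for k=0..6.
7 cycles of lengths [50, 50, 10, 10, 2, 2, 1].
Σ(ℓ_i−1) = 125−7 = 118; sign = (−1)^118 = +1.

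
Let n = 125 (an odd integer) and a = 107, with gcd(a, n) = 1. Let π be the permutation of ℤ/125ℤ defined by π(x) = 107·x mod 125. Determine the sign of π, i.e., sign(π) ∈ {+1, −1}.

Orbit of 101 under x↦107x: [101, 57, 99, 93, 76, 7, 124]… (length divides ord_125(107)).
Cycle lengths of π_107 on ℤ/125ℤ: [20, 20, 20, 20, 20, 4, 4, 4, 4, 4, 4, 1]; 12 cycles in total.
With 12 cycles on 125 points, sign = (−1)^{125−12} = -1.
Zolotarev: (107|125) = -1, matching the cycle-count sign.

-1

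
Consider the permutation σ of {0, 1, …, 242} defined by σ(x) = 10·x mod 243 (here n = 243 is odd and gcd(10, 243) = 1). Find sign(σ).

+1

Trace 118: π^k(118) = [118, 208, 136, 145, 235, 163, 172] for k=0..6.
The orbit structure of x ↦ 10x mod 243: 27 orbits of sizes [27, 27, 27, 27, 27, 27, 9, 9, 9, 9, 9, 9, 3, 3, 3, 3, 3, 3, 1, 1, 1, 1, 1, 1, 1, 1, 1].
With 27 cycles on 243 points, sign = (−1)^{243−27} = +1.
(10|243)_J = +1 (Zolotarev's lemma cross-check).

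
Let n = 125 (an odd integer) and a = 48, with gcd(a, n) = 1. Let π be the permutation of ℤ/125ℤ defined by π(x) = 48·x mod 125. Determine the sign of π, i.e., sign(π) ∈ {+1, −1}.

Start at x=16: 16 → 18 → 114 → 97 → 31 → 113 → 49 → … (one orbit).
Cycle type of π: 100 + 20 + 4 + 1; total 4 cycles.
With 4 cycles on 125 points, sign = (−1)^{125−4} = -1.

-1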